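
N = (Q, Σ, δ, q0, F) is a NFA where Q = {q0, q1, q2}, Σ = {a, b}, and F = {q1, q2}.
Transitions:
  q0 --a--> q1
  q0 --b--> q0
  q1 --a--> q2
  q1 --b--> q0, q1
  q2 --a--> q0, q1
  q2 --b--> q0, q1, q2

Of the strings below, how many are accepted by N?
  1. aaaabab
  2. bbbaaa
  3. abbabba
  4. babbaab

aaaabab: accepted
bbbaaa: accepted
abbabba: accepted
babbaab: accepted

4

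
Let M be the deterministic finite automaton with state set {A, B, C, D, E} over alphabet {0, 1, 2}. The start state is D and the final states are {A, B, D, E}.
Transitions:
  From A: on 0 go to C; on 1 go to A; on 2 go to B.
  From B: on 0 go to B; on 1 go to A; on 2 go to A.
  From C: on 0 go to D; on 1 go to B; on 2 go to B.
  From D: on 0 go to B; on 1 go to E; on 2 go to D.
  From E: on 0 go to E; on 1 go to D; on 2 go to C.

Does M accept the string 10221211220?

D --1--> E
E --0--> E
E --2--> C
C --2--> B
B --1--> A
A --2--> B
B --1--> A
A --1--> A
A --2--> B
B --2--> A
A --0--> C
End in state C, which is not an accepting state.

rejected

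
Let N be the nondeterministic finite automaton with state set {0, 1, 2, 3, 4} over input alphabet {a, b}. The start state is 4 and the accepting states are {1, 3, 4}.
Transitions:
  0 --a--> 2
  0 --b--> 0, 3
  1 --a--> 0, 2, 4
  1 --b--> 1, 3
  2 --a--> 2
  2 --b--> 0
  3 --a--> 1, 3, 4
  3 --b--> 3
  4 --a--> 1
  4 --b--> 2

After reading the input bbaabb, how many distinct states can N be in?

2

Start: {4}
read b: {2}
read b: {0}
read a: {2}
read a: {2}
read b: {0}
read b: {0, 3}
Final reachable set {0, 3} has 2 states.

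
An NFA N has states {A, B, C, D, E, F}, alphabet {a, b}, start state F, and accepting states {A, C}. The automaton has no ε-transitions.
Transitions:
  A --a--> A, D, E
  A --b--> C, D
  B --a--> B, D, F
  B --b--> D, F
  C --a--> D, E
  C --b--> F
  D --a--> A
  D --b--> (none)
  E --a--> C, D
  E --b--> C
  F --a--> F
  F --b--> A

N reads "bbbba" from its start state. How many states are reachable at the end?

3

Start: {F}
read b: {A}
read b: {C, D}
read b: {F}
read b: {A}
read a: {A, D, E}
Final reachable set {A, D, E} has 3 states.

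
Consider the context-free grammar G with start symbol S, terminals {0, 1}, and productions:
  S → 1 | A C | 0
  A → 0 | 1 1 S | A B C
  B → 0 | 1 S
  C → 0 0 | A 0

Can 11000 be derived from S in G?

S ⇒ AC ⇒ 11SC ⇒ 110C ⇒ 110A0 ⇒ 11000

yes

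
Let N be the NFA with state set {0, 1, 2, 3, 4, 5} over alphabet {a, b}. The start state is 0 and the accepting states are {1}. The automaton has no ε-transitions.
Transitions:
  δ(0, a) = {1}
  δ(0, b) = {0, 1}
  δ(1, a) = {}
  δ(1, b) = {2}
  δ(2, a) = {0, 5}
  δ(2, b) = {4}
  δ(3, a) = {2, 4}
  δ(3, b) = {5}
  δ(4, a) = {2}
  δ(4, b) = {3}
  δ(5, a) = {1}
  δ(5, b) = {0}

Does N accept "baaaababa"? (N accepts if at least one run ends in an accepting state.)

Start: {0}
read b: {0, 1}
read a: {1}
read a: {}
The reachable set is empty and stays empty for the remaining 6 symbols.
Reachable ∩ accepting = {} — empty.

rejected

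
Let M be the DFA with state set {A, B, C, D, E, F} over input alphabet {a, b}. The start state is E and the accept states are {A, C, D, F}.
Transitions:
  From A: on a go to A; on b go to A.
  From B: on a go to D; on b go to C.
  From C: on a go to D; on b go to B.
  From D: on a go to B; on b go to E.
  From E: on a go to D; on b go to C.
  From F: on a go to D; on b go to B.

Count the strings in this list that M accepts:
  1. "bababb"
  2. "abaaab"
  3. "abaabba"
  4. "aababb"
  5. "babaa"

3

"bababb": accepted
"abaaab": rejected
"abaabba": accepted
"aababb": accepted
"babaa": rejected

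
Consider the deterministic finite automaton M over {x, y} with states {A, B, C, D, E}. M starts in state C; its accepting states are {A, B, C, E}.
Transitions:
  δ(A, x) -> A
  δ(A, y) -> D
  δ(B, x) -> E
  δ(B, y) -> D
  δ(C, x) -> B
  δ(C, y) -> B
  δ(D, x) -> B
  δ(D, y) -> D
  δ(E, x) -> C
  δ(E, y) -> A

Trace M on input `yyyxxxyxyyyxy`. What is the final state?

C --y--> B
B --y--> D
D --y--> D
D --x--> B
B --x--> E
E --x--> C
C --y--> B
B --x--> E
E --y--> A
A --y--> D
D --y--> D
D --x--> B
B --y--> D

D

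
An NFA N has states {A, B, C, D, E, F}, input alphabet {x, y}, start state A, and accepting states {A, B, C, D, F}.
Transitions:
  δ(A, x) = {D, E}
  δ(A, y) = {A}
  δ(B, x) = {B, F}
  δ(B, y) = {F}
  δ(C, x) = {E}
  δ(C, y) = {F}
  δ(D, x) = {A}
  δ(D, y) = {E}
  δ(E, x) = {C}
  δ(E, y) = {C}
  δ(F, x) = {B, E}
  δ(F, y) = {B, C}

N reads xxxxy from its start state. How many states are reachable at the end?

Start: {A}
read x: {D, E}
read x: {A, C}
read x: {D, E}
read x: {A, C}
read y: {A, F}
Final reachable set {A, F} has 2 states.

2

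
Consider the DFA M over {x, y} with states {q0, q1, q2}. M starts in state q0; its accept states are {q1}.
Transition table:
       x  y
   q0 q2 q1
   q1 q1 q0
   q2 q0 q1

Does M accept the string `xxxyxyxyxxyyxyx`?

q0 --x--> q2
q2 --x--> q0
q0 --x--> q2
q2 --y--> q1
q1 --x--> q1
q1 --y--> q0
q0 --x--> q2
q2 --y--> q1
q1 --x--> q1
q1 --x--> q1
q1 --y--> q0
q0 --y--> q1
q1 --x--> q1
q1 --y--> q0
q0 --x--> q2
End in state q2, which is not an accepting state.

rejected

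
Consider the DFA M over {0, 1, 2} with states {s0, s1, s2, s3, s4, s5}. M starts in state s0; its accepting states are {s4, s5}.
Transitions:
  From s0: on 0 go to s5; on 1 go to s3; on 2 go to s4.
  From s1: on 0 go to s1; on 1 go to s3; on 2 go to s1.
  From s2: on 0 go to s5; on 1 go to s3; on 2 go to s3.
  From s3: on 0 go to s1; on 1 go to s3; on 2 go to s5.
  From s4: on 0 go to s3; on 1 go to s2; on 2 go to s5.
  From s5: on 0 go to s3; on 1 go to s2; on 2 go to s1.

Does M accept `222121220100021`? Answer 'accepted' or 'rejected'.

s0 --2--> s4
s4 --2--> s5
s5 --2--> s1
s1 --1--> s3
s3 --2--> s5
s5 --1--> s2
s2 --2--> s3
s3 --2--> s5
s5 --0--> s3
s3 --1--> s3
s3 --0--> s1
s1 --0--> s1
s1 --0--> s1
s1 --2--> s1
s1 --1--> s3
End in state s3, which is not an accepting state.

rejected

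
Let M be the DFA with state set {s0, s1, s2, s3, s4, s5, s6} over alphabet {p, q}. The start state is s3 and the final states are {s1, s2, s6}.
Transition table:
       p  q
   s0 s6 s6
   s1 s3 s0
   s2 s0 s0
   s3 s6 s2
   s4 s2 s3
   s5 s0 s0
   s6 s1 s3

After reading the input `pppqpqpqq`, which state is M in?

s3 --p--> s6
s6 --p--> s1
s1 --p--> s3
s3 --q--> s2
s2 --p--> s0
s0 --q--> s6
s6 --p--> s1
s1 --q--> s0
s0 --q--> s6

s6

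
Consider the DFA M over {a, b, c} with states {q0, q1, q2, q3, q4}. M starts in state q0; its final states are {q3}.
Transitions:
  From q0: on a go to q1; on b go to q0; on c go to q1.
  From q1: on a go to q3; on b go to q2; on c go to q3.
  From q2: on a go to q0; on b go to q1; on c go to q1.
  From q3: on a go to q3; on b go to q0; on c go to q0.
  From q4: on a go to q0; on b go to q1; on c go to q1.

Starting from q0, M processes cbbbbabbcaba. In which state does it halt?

q0 --c--> q1
q1 --b--> q2
q2 --b--> q1
q1 --b--> q2
q2 --b--> q1
q1 --a--> q3
q3 --b--> q0
q0 --b--> q0
q0 --c--> q1
q1 --a--> q3
q3 --b--> q0
q0 --a--> q1

q1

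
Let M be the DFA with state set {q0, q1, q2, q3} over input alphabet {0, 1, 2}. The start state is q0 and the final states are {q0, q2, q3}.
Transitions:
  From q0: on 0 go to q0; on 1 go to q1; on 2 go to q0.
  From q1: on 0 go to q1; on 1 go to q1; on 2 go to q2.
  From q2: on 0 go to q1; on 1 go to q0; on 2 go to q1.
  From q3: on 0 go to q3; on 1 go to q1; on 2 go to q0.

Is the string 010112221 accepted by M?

q0 --0--> q0
q0 --1--> q1
q1 --0--> q1
q1 --1--> q1
q1 --1--> q1
q1 --2--> q2
q2 --2--> q1
q1 --2--> q2
q2 --1--> q0
End in state q0, which is an accepting state.

accepted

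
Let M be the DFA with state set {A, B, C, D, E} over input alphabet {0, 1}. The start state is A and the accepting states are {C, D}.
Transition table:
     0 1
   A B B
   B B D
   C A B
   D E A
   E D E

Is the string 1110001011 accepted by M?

rejected

A --1--> B
B --1--> D
D --1--> A
A --0--> B
B --0--> B
B --0--> B
B --1--> D
D --0--> E
E --1--> E
E --1--> E
End in state E, which is not an accepting state.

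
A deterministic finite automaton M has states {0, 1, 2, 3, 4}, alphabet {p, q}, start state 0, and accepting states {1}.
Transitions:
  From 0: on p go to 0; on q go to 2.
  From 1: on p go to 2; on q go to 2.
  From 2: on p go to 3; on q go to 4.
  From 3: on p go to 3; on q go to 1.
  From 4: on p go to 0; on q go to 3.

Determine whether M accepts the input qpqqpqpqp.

0 --q--> 2
2 --p--> 3
3 --q--> 1
1 --q--> 2
2 --p--> 3
3 --q--> 1
1 --p--> 2
2 --q--> 4
4 --p--> 0
End in state 0, which is not an accepting state.

rejected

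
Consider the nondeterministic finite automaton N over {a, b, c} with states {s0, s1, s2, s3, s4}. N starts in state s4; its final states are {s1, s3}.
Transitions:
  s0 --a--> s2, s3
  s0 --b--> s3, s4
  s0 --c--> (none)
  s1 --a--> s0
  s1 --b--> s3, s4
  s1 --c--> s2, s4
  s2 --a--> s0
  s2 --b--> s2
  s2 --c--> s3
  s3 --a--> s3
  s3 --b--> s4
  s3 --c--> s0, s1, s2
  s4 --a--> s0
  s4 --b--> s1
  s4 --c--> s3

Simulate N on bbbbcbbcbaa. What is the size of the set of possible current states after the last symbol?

2

Start: {s4}
read b: {s1}
read b: {s3, s4}
read b: {s1, s4}
read b: {s1, s3, s4}
read c: {s0, s1, s2, s3, s4}
read b: {s1, s2, s3, s4}
read b: {s1, s2, s3, s4}
read c: {s0, s1, s2, s3, s4}
read b: {s1, s2, s3, s4}
read a: {s0, s3}
read a: {s2, s3}
Final reachable set {s2, s3} has 2 states.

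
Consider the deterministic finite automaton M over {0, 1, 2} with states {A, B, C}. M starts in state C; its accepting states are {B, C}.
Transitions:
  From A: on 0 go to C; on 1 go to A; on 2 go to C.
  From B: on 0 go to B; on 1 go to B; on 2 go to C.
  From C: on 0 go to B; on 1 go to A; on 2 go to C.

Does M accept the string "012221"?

rejected

C --0--> B
B --1--> B
B --2--> C
C --2--> C
C --2--> C
C --1--> A
End in state A, which is not an accepting state.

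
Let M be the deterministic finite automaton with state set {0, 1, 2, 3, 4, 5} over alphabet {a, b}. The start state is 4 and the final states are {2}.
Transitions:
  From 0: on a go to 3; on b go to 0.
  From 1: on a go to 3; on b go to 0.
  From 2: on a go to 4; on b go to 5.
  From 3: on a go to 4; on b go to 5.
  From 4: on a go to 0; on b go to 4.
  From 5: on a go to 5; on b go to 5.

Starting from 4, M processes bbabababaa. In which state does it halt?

5

4 --b--> 4
4 --b--> 4
4 --a--> 0
0 --b--> 0
0 --a--> 3
3 --b--> 5
5 --a--> 5
5 --b--> 5
5 --a--> 5
5 --a--> 5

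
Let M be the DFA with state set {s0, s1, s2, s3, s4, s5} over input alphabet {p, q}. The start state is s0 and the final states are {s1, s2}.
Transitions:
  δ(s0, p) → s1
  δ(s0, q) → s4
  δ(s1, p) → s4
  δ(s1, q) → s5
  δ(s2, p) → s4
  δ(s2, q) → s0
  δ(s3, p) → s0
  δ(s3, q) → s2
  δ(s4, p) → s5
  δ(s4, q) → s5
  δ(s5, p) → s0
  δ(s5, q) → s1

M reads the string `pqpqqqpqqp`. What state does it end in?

s0 --p--> s1
s1 --q--> s5
s5 --p--> s0
s0 --q--> s4
s4 --q--> s5
s5 --q--> s1
s1 --p--> s4
s4 --q--> s5
s5 --q--> s1
s1 --p--> s4

s4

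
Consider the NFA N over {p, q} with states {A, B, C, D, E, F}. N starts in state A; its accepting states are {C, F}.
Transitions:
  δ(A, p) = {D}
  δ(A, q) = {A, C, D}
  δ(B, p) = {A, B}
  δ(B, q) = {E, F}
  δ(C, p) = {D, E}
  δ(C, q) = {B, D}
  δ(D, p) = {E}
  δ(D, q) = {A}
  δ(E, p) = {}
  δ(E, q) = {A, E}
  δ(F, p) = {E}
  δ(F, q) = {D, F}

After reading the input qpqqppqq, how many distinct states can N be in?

Start: {A}
read q: {A, C, D}
read p: {D, E}
read q: {A, E}
read q: {A, C, D, E}
read p: {D, E}
read p: {E}
read q: {A, E}
read q: {A, C, D, E}
Final reachable set {A, C, D, E} has 4 states.

4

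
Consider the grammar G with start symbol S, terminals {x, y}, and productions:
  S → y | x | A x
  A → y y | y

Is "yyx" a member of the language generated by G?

S ⇒ Ax ⇒ yyx

yes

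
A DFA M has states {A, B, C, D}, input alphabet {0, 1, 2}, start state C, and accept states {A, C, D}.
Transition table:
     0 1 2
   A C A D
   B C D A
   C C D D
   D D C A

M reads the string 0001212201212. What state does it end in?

C --0--> C
C --0--> C
C --0--> C
C --1--> D
D --2--> A
A --1--> A
A --2--> D
D --2--> A
A --0--> C
C --1--> D
D --2--> A
A --1--> A
A --2--> D

D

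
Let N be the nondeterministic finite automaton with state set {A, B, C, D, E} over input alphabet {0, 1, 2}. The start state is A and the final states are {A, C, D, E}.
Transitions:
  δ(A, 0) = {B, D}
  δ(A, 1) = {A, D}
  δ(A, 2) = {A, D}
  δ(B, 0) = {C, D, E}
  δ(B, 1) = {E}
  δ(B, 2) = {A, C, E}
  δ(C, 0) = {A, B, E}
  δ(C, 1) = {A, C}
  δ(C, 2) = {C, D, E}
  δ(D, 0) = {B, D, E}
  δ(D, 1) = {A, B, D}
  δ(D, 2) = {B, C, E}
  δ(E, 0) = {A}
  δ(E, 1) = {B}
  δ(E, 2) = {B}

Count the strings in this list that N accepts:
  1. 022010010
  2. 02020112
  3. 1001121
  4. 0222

022010010: accepted
02020112: accepted
1001121: accepted
0222: accepted

4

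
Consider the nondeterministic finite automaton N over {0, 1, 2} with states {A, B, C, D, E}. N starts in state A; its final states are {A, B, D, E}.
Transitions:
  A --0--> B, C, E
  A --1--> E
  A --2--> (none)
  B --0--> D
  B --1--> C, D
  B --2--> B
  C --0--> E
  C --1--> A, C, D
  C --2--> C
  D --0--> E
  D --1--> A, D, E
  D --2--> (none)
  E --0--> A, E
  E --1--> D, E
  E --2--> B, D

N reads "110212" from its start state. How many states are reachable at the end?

3

Start: {A}
read 1: {E}
read 1: {D, E}
read 0: {A, E}
read 2: {B, D}
read 1: {A, C, D, E}
read 2: {B, C, D}
Final reachable set {B, C, D} has 3 states.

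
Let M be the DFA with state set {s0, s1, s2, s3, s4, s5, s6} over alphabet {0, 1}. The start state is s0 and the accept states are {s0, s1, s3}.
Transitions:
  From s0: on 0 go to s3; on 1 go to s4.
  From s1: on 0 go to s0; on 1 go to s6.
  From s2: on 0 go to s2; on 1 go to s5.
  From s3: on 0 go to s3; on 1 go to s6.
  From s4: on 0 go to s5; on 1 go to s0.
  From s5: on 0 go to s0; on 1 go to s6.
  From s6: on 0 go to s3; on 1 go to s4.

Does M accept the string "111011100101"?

s0 --1--> s4
s4 --1--> s0
s0 --1--> s4
s4 --0--> s5
s5 --1--> s6
s6 --1--> s4
s4 --1--> s0
s0 --0--> s3
s3 --0--> s3
s3 --1--> s6
s6 --0--> s3
s3 --1--> s6
End in state s6, which is not an accepting state.

rejected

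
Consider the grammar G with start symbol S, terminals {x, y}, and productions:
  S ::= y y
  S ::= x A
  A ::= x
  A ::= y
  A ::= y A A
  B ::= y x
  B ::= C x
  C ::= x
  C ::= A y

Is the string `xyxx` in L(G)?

S ⇒ xA ⇒ xyAA ⇒ xyxA ⇒ xyxx

yes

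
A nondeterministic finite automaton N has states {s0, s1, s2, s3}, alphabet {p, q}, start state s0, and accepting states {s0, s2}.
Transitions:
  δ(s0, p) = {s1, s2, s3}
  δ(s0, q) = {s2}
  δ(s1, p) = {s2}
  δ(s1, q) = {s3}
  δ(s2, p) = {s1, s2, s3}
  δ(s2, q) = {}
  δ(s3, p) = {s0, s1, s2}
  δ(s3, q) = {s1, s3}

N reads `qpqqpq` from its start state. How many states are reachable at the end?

2

Start: {s0}
read q: {s2}
read p: {s1, s2, s3}
read q: {s1, s3}
read q: {s1, s3}
read p: {s0, s1, s2}
read q: {s2, s3}
Final reachable set {s2, s3} has 2 states.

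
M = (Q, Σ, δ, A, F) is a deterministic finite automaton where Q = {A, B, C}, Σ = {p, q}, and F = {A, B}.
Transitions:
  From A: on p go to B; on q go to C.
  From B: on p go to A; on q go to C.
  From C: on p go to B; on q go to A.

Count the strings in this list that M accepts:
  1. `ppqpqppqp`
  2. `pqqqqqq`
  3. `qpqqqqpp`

3

`ppqpqppqp`: accepted
`pqqqqqq`: accepted
`qpqqqqpp`: accepted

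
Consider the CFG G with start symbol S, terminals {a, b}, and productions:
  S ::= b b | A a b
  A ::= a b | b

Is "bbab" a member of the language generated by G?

no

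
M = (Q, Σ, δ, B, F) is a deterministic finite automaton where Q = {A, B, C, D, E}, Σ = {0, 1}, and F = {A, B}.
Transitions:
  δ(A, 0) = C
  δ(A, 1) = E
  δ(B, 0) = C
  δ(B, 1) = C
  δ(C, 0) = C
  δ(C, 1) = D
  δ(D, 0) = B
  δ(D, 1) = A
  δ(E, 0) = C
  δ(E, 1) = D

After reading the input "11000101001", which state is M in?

D

B --1--> C
C --1--> D
D --0--> B
B --0--> C
C --0--> C
C --1--> D
D --0--> B
B --1--> C
C --0--> C
C --0--> C
C --1--> D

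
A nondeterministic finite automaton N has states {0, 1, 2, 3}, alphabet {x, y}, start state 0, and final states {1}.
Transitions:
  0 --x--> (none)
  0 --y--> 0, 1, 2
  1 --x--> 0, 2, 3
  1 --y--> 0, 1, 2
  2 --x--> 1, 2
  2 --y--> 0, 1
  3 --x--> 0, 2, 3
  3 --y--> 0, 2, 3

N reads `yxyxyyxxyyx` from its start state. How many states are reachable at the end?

Start: {0}
read y: {0, 1, 2}
read x: {0, 1, 2, 3}
read y: {0, 1, 2, 3}
read x: {0, 1, 2, 3}
read y: {0, 1, 2, 3}
read y: {0, 1, 2, 3}
read x: {0, 1, 2, 3}
read x: {0, 1, 2, 3}
read y: {0, 1, 2, 3}
read y: {0, 1, 2, 3}
read x: {0, 1, 2, 3}
Final reachable set {0, 1, 2, 3} has 4 states.

4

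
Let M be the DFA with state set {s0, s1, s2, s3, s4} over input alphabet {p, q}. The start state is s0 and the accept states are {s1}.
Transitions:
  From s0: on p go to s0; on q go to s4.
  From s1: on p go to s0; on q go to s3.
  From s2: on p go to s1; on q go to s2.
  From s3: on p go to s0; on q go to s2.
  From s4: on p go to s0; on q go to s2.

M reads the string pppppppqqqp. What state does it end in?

s1

s0 --p--> s0
s0 --p--> s0
s0 --p--> s0
s0 --p--> s0
s0 --p--> s0
s0 --p--> s0
s0 --p--> s0
s0 --q--> s4
s4 --q--> s2
s2 --q--> s2
s2 --p--> s1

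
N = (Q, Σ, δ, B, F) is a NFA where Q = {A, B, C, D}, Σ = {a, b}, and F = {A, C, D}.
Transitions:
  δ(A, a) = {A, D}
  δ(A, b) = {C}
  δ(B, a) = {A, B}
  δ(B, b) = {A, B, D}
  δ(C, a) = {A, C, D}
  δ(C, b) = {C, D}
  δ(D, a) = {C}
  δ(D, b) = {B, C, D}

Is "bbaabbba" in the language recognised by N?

Start: {B}
read b: {A, B, D}
read b: {A, B, C, D}
read a: {A, B, C, D}
read a: {A, B, C, D}
read b: {A, B, C, D}
read b: {A, B, C, D}
read b: {A, B, C, D}
read a: {A, B, C, D}
Reachable ∩ accepting = {A, C, D} — nonempty.

accepted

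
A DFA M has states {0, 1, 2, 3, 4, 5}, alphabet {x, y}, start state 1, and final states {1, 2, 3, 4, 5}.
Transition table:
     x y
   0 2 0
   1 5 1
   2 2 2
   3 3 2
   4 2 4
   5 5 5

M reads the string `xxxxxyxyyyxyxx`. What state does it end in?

5

1 --x--> 5
5 --x--> 5
5 --x--> 5
5 --x--> 5
5 --x--> 5
5 --y--> 5
5 --x--> 5
5 --y--> 5
5 --y--> 5
5 --y--> 5
5 --x--> 5
5 --y--> 5
5 --x--> 5
5 --x--> 5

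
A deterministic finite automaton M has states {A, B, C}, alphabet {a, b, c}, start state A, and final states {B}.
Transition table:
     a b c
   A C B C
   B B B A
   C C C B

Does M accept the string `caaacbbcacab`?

accepted

A --c--> C
C --a--> C
C --a--> C
C --a--> C
C --c--> B
B --b--> B
B --b--> B
B --c--> A
A --a--> C
C --c--> B
B --a--> B
B --b--> B
End in state B, which is an accepting state.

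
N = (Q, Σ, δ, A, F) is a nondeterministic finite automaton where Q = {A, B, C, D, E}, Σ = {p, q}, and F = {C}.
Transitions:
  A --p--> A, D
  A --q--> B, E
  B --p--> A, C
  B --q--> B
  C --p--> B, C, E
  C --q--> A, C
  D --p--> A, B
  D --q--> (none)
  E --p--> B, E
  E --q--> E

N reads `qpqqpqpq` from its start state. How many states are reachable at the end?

4

Start: {A}
read q: {B, E}
read p: {A, B, C, E}
read q: {A, B, C, E}
read q: {A, B, C, E}
read p: {A, B, C, D, E}
read q: {A, B, C, E}
read p: {A, B, C, D, E}
read q: {A, B, C, E}
Final reachable set {A, B, C, E} has 4 states.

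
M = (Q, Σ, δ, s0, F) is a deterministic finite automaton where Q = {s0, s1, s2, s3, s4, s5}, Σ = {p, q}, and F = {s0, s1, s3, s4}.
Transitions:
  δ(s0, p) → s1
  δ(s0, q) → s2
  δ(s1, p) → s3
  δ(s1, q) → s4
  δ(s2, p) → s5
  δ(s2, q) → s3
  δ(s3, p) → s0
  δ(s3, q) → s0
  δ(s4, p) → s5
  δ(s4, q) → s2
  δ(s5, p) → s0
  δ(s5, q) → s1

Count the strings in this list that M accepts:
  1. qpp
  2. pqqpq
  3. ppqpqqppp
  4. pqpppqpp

4

qpp: accepted
pqqpq: accepted
ppqpqqppp: accepted
pqpppqpp: accepted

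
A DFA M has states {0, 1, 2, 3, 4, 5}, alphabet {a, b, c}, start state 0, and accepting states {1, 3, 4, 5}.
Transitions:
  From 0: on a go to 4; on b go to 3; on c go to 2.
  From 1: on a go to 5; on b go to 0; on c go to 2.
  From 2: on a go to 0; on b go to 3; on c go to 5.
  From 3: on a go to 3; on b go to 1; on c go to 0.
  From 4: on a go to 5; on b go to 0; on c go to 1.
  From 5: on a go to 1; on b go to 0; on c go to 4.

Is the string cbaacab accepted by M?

0 --c--> 2
2 --b--> 3
3 --a--> 3
3 --a--> 3
3 --c--> 0
0 --a--> 4
4 --b--> 0
End in state 0, which is not an accepting state.

rejected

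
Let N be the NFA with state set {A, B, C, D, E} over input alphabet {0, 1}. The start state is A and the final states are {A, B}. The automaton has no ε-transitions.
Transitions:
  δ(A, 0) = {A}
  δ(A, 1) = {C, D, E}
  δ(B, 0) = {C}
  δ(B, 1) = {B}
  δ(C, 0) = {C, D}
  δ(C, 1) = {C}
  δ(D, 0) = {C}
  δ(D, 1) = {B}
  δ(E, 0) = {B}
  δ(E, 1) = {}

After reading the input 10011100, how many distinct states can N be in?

Start: {A}
read 1: {C, D, E}
read 0: {B, C, D}
read 0: {C, D}
read 1: {B, C}
read 1: {B, C}
read 1: {B, C}
read 0: {C, D}
read 0: {C, D}
Final reachable set {C, D} has 2 states.

2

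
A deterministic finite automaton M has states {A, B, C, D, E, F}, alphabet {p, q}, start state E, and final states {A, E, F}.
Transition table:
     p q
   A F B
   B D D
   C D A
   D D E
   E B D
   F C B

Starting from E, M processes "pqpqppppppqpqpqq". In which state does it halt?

D

E --p--> B
B --q--> D
D --p--> D
D --q--> E
E --p--> B
B --p--> D
D --p--> D
D --p--> D
D --p--> D
D --p--> D
D --q--> E
E --p--> B
B --q--> D
D --p--> D
D --q--> E
E --q--> D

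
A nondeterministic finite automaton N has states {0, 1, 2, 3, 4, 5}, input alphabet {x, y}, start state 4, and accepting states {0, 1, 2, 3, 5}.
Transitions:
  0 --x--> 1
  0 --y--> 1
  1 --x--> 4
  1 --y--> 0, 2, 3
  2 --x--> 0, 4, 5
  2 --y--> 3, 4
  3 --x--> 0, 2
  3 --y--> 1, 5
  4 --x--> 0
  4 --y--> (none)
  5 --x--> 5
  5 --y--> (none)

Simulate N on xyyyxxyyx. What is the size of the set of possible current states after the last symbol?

Start: {4}
read x: {0}
read y: {1}
read y: {0, 2, 3}
read y: {1, 3, 4, 5}
read x: {0, 2, 4, 5}
read x: {0, 1, 4, 5}
read y: {0, 1, 2, 3}
read y: {0, 1, 2, 3, 4, 5}
read x: {0, 1, 2, 4, 5}
Final reachable set {0, 1, 2, 4, 5} has 5 states.

5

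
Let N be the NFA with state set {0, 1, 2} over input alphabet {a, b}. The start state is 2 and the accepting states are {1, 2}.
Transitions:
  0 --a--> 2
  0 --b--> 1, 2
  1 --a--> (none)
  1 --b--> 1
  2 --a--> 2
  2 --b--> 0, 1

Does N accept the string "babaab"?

accepted

Start: {2}
read b: {0, 1}
read a: {2}
read b: {0, 1}
read a: {2}
read a: {2}
read b: {0, 1}
Reachable ∩ accepting = {1} — nonempty.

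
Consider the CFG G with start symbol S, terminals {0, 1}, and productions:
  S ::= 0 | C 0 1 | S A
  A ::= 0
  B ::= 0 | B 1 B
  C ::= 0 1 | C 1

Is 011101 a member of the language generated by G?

S ⇒ C01 ⇒ C101 ⇒ C1101 ⇒ 011101

yes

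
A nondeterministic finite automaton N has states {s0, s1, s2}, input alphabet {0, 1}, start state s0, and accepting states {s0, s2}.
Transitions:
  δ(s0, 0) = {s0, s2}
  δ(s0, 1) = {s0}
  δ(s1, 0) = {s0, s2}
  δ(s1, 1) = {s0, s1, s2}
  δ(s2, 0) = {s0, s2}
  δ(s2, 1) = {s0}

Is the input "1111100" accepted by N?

accepted

Start: {s0}
read 1: {s0}
read 1: {s0}
read 1: {s0}
read 1: {s0}
read 1: {s0}
read 0: {s0, s2}
read 0: {s0, s2}
Reachable ∩ accepting = {s0, s2} — nonempty.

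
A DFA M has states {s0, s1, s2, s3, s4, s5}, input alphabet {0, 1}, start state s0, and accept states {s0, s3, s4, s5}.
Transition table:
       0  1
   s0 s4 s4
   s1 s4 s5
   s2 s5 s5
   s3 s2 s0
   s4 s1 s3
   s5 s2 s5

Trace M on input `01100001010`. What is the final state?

s0 --0--> s4
s4 --1--> s3
s3 --1--> s0
s0 --0--> s4
s4 --0--> s1
s1 --0--> s4
s4 --0--> s1
s1 --1--> s5
s5 --0--> s2
s2 --1--> s5
s5 --0--> s2

s2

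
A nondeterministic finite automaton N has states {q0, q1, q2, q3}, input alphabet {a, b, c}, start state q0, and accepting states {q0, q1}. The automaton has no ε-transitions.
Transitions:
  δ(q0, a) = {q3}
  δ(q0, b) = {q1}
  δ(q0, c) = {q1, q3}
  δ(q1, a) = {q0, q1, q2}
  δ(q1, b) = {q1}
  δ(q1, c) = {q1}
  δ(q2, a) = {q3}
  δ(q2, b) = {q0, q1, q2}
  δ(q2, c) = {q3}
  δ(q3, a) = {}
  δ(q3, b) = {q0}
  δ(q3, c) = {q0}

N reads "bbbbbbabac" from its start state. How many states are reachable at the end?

Start: {q0}
read b: {q1}
read b: {q1}
read b: {q1}
read b: {q1}
read b: {q1}
read b: {q1}
read a: {q0, q1, q2}
read b: {q0, q1, q2}
read a: {q0, q1, q2, q3}
read c: {q0, q1, q3}
Final reachable set {q0, q1, q3} has 3 states.

3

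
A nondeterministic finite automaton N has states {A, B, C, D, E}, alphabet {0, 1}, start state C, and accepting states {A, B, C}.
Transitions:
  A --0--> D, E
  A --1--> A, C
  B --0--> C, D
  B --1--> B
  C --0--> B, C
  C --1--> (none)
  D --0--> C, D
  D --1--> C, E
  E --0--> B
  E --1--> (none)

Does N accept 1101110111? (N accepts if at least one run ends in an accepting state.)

rejected

Start: {C}
read 1: {}
The reachable set is empty and stays empty for the remaining 9 symbols.
Reachable ∩ accepting = {} — empty.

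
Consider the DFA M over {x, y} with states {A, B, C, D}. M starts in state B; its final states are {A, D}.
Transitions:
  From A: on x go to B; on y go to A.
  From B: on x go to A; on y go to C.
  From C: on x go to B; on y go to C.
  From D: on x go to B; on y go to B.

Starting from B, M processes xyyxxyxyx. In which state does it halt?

B --x--> A
A --y--> A
A --y--> A
A --x--> B
B --x--> A
A --y--> A
A --x--> B
B --y--> C
C --x--> B

B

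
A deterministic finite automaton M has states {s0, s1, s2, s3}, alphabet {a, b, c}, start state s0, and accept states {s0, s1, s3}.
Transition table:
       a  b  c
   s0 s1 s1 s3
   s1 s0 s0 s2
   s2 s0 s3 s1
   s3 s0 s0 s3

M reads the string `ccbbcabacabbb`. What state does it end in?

s0 --c--> s3
s3 --c--> s3
s3 --b--> s0
s0 --b--> s1
s1 --c--> s2
s2 --a--> s0
s0 --b--> s1
s1 --a--> s0
s0 --c--> s3
s3 --a--> s0
s0 --b--> s1
s1 --b--> s0
s0 --b--> s1

s1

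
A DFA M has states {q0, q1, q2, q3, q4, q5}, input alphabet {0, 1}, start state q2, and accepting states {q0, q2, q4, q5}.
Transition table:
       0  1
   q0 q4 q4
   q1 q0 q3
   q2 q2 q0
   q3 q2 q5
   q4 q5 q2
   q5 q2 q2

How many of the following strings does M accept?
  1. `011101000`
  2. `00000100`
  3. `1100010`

`011101000`: accepted
`00000100`: accepted
`1100010`: accepted

3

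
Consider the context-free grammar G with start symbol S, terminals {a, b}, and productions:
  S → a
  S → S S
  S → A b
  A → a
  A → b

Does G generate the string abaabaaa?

yes

S ⇒ SS ⇒ SSS ⇒ SSSS ⇒ AbSSS ⇒ abSSS ⇒ abaSS ⇒ abaAbS ⇒ abaabS ⇒ abaabSS ⇒ abaabSSS ⇒ abaabaSS ⇒ abaabaaS ⇒ abaabaaa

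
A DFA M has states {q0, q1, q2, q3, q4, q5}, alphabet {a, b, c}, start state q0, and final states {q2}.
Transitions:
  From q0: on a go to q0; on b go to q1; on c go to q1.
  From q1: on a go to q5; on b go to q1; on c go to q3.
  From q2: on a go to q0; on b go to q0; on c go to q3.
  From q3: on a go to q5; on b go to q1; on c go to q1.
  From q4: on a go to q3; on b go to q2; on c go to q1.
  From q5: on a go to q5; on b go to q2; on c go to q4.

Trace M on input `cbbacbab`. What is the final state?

q1

q0 --c--> q1
q1 --b--> q1
q1 --b--> q1
q1 --a--> q5
q5 --c--> q4
q4 --b--> q2
q2 --a--> q0
q0 --b--> q1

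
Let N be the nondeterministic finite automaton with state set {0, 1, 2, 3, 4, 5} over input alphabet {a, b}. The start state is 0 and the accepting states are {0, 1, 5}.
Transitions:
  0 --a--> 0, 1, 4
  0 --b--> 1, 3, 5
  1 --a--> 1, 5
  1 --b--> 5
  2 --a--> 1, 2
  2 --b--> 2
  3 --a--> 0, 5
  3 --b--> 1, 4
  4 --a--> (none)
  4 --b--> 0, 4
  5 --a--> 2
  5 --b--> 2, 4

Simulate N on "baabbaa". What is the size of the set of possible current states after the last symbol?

Start: {0}
read b: {1, 3, 5}
read a: {0, 1, 2, 5}
read a: {0, 1, 2, 4, 5}
read b: {0, 1, 2, 3, 4, 5}
read b: {0, 1, 2, 3, 4, 5}
read a: {0, 1, 2, 4, 5}
read a: {0, 1, 2, 4, 5}
Final reachable set {0, 1, 2, 4, 5} has 5 states.

5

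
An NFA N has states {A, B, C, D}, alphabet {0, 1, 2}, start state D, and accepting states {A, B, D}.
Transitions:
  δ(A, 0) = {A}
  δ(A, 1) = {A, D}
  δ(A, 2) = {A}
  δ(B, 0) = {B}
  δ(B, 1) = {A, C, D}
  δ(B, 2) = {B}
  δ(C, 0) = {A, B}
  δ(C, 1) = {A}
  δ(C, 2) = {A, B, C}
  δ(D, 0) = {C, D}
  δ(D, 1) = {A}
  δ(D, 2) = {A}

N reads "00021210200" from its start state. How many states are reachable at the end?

2

Start: {D}
read 0: {C, D}
read 0: {A, B, C, D}
read 0: {A, B, C, D}
read 2: {A, B, C}
read 1: {A, C, D}
read 2: {A, B, C}
read 1: {A, C, D}
read 0: {A, B, C, D}
read 2: {A, B, C}
read 0: {A, B}
read 0: {A, B}
Final reachable set {A, B} has 2 states.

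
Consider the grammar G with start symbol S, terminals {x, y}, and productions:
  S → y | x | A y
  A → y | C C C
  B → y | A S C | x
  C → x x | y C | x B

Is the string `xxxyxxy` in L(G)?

S ⇒ Ay ⇒ CCCy ⇒ xBCCy ⇒ xxCCy ⇒ xxxBCy ⇒ xxxyCy ⇒ xxxyxxy

yes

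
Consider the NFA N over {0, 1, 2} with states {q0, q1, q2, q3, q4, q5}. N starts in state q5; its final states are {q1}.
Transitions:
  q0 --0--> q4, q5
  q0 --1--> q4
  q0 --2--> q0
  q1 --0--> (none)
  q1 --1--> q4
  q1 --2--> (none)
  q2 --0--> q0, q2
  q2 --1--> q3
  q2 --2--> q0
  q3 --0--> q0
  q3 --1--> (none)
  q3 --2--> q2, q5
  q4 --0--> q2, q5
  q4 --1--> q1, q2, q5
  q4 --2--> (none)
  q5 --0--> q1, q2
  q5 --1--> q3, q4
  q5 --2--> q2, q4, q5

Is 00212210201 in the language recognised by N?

rejected

Start: {q5}
read 0: {q1, q2}
read 0: {q0, q2}
read 2: {q0}
read 1: {q4}
read 2: {}
The reachable set is empty and stays empty for the remaining 6 symbols.
Reachable ∩ accepting = {} — empty.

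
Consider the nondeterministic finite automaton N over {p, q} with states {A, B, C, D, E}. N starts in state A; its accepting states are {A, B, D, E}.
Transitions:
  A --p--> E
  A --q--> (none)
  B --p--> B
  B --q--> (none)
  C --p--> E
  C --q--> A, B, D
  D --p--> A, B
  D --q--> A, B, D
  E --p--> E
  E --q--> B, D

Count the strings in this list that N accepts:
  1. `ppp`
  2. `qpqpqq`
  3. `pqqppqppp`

`ppp`: accepted
`qpqpqq`: rejected
`pqqppqppp`: accepted

2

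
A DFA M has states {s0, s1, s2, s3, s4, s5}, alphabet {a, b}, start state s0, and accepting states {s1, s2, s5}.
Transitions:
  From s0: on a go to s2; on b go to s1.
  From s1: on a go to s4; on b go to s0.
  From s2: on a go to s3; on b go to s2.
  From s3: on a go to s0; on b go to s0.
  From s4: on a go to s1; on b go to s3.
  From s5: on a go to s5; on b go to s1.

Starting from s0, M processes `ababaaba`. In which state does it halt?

s0 --a--> s2
s2 --b--> s2
s2 --a--> s3
s3 --b--> s0
s0 --a--> s2
s2 --a--> s3
s3 --b--> s0
s0 --a--> s2

s2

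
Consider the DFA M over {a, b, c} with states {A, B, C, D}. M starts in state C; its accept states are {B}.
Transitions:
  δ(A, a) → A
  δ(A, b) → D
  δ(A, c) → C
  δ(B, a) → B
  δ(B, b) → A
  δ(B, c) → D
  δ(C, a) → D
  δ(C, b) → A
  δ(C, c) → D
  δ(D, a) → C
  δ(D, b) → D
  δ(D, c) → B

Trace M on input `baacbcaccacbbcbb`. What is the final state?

C --b--> A
A --a--> A
A --a--> A
A --c--> C
C --b--> A
A --c--> C
C --a--> D
D --c--> B
B --c--> D
D --a--> C
C --c--> D
D --b--> D
D --b--> D
D --c--> B
B --b--> A
A --b--> D

D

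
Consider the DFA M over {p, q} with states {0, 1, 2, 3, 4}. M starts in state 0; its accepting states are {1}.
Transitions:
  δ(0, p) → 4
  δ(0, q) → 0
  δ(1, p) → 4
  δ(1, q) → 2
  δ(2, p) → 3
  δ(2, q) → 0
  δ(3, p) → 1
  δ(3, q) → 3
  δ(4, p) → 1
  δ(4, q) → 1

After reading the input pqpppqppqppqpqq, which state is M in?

3

0 --p--> 4
4 --q--> 1
1 --p--> 4
4 --p--> 1
1 --p--> 4
4 --q--> 1
1 --p--> 4
4 --p--> 1
1 --q--> 2
2 --p--> 3
3 --p--> 1
1 --q--> 2
2 --p--> 3
3 --q--> 3
3 --q--> 3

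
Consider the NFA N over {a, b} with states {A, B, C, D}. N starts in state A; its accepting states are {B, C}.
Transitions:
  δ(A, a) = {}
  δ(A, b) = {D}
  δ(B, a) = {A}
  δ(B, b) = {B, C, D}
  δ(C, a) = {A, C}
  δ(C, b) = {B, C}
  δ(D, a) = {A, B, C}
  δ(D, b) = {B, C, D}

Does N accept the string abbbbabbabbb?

rejected

Start: {A}
read a: {}
The reachable set is empty and stays empty for the remaining 11 symbols.
Reachable ∩ accepting = {} — empty.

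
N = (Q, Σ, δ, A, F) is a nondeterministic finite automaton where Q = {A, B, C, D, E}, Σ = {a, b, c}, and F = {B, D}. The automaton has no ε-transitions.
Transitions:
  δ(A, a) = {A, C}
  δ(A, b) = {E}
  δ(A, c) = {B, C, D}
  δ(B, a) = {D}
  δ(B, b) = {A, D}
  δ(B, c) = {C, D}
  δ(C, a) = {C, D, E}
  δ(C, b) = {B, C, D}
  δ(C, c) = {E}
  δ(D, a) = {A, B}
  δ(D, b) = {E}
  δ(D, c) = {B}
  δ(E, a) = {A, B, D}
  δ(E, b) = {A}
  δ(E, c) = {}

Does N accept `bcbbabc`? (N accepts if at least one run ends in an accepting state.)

Start: {A}
read b: {E}
read c: {}
The reachable set is empty and stays empty for the remaining 5 symbols.
Reachable ∩ accepting = {} — empty.

rejected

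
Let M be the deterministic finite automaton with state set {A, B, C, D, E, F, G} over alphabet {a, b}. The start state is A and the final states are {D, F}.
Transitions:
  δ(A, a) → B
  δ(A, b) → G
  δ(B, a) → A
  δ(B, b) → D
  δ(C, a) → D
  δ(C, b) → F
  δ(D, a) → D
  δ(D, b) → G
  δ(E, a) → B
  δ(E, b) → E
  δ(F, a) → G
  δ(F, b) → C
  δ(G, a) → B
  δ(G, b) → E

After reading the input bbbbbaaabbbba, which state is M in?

A --b--> G
G --b--> E
E --b--> E
E --b--> E
E --b--> E
E --a--> B
B --a--> A
A --a--> B
B --b--> D
D --b--> G
G --b--> E
E --b--> E
E --a--> B

B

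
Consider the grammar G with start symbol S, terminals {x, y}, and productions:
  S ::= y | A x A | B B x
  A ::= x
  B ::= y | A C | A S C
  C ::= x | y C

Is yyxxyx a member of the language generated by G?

no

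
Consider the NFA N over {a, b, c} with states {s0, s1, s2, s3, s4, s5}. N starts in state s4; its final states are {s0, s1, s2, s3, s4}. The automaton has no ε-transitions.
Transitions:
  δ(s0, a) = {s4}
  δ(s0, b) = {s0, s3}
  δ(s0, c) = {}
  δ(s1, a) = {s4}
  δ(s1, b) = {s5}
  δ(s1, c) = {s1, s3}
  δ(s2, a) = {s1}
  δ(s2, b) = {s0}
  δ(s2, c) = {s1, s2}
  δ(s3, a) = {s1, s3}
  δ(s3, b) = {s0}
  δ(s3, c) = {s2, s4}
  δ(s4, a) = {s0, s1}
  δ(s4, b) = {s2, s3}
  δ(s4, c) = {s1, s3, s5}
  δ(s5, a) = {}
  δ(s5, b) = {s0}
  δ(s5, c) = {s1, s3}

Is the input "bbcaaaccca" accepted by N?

rejected

Start: {s4}
read b: {s2, s3}
read b: {s0}
read c: {}
The reachable set is empty and stays empty for the remaining 7 symbols.
Reachable ∩ accepting = {} — empty.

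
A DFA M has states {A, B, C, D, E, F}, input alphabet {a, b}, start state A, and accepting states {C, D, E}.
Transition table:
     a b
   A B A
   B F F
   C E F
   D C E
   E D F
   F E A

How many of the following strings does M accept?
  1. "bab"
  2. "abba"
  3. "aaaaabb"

0

"bab": rejected
"abba": rejected
"aaaaabb": rejected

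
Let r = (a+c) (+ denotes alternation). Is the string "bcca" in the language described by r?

Neither a nor c matches bcca.

no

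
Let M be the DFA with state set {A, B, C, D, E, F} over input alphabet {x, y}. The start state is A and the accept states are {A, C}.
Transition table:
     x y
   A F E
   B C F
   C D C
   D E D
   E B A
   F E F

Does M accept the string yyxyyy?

A --y--> E
E --y--> A
A --x--> F
F --y--> F
F --y--> F
F --y--> F
End in state F, which is not an accepting state.

rejected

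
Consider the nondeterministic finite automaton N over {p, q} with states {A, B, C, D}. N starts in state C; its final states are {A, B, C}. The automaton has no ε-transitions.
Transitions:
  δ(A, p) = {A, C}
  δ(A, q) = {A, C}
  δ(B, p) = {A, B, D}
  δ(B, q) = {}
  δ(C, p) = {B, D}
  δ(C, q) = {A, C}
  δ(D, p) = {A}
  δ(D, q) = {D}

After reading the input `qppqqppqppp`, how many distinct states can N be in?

Start: {C}
read q: {A, C}
read p: {A, B, C, D}
read p: {A, B, C, D}
read q: {A, C, D}
read q: {A, C, D}
read p: {A, B, C, D}
read p: {A, B, C, D}
read q: {A, C, D}
read p: {A, B, C, D}
read p: {A, B, C, D}
read p: {A, B, C, D}
Final reachable set {A, B, C, D} has 4 states.

4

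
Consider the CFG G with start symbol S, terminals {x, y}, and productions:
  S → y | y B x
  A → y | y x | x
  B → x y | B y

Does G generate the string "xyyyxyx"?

no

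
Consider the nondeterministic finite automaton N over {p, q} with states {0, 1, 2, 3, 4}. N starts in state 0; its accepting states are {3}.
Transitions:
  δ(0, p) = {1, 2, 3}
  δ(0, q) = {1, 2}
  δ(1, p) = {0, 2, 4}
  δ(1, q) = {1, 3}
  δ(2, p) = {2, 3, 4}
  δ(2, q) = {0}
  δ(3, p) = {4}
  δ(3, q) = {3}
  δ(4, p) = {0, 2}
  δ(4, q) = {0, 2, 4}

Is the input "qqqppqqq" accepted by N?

accepted

Start: {0}
read q: {1, 2}
read q: {0, 1, 3}
read q: {1, 2, 3}
read p: {0, 2, 3, 4}
read p: {0, 1, 2, 3, 4}
read q: {0, 1, 2, 3, 4}
read q: {0, 1, 2, 3, 4}
read q: {0, 1, 2, 3, 4}
Reachable ∩ accepting = {3} — nonempty.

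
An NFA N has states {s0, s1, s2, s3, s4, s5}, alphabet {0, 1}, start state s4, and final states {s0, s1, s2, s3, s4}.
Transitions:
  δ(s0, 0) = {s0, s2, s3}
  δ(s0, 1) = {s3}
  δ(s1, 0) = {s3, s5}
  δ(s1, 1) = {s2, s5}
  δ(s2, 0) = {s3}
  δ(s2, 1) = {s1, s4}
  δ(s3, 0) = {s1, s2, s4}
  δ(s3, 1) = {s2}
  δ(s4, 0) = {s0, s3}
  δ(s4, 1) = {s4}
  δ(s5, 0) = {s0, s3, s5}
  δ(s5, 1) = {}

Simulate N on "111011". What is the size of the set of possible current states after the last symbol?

Start: {s4}
read 1: {s4}
read 1: {s4}
read 1: {s4}
read 0: {s0, s3}
read 1: {s2, s3}
read 1: {s1, s2, s4}
Final reachable set {s1, s2, s4} has 3 states.

3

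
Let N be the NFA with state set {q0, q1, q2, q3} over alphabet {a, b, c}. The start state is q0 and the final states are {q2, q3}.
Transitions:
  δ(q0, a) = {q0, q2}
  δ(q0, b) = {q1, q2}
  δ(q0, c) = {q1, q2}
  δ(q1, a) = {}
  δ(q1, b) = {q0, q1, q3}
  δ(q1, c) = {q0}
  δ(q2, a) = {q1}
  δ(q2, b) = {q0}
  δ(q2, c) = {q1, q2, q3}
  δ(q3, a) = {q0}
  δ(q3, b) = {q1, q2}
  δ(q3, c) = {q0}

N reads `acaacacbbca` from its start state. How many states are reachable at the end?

3

Start: {q0}
read a: {q0, q2}
read c: {q1, q2, q3}
read a: {q0, q1}
read a: {q0, q2}
read c: {q1, q2, q3}
read a: {q0, q1}
read c: {q0, q1, q2}
read b: {q0, q1, q2, q3}
read b: {q0, q1, q2, q3}
read c: {q0, q1, q2, q3}
read a: {q0, q1, q2}
Final reachable set {q0, q1, q2} has 3 states.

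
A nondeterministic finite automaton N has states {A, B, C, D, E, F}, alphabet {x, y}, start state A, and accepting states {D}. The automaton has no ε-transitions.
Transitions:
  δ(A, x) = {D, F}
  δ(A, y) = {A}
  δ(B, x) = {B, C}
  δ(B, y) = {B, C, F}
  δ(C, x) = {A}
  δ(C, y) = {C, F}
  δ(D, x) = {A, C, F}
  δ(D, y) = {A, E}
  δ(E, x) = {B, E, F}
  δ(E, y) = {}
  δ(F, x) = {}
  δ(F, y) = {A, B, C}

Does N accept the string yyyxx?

rejected

Start: {A}
read y: {A}
read y: {A}
read y: {A}
read x: {D, F}
read x: {A, C, F}
Reachable ∩ accepting = {} — empty.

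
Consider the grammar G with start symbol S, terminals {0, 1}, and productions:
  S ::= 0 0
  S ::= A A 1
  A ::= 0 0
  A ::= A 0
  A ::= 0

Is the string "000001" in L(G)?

S ⇒ AA1 ⇒ 00A1 ⇒ 00A01 ⇒ 000001

yes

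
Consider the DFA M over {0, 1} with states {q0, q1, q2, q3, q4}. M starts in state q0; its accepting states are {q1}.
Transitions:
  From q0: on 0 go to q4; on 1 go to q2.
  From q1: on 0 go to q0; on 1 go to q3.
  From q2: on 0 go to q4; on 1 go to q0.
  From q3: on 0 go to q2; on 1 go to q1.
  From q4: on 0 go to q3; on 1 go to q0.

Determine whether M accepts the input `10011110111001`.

accepted

q0 --1--> q2
q2 --0--> q4
q4 --0--> q3
q3 --1--> q1
q1 --1--> q3
q3 --1--> q1
q1 --1--> q3
q3 --0--> q2
q2 --1--> q0
q0 --1--> q2
q2 --1--> q0
q0 --0--> q4
q4 --0--> q3
q3 --1--> q1
End in state q1, which is an accepting state.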